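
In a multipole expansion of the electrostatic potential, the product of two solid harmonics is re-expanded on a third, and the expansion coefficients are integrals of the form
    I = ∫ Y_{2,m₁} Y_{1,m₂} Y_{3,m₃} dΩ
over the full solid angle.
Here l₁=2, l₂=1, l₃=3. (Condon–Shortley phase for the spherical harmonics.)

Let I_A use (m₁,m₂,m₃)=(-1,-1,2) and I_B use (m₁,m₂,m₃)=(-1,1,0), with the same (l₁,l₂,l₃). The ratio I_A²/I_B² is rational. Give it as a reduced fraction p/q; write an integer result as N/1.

l's match ⇒ only the (l;m) 3-j factors differ between A and B.
A: triangle coeff Δ(2,1,3) = 1/105; Σ_t [0,0]: t=0:+1/12 = 1/12; (3j)²=2/21 [(2 1 3; -1 -1 2)], sign=-1
B: triangle coeff Δ(2,1,3) = 1/105; Σ_t [0,0]: t=0:+1/12 = 1/12; (3j)²=1/35 [(2 1 3; -1 1 0)], sign=-1
I_A²/I_B² = (2/21)/(1/35) = 10/3

10/3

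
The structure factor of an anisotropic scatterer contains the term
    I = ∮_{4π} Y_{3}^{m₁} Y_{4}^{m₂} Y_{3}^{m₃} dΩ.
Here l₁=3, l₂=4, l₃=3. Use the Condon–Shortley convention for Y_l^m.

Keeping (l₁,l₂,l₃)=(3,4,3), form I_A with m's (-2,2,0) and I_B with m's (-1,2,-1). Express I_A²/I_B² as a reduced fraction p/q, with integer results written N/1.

l's match ⇒ only the (l;m) 3-j factors differ between A and B.
A: triangle coeff Δ(3,4,3) = 1/34650; Σ_t [3,4]: t=3:−1/72 t=4:+1/96 = -1/288; (3j)²=1/462 [(3 4 3; -2 2 0)], sign=+1
B: triangle coeff Δ(3,4,3) = 1/34650; Σ_t [2,4]: t=2:+1/192 t=3:−1/36 t=4:+1/192 = -5/288; (3j)²=20/693 [(3 4 3; -1 2 -1)], sign=-1
I_A²/I_B² = (1/462)/(20/693) = 3/40

3/40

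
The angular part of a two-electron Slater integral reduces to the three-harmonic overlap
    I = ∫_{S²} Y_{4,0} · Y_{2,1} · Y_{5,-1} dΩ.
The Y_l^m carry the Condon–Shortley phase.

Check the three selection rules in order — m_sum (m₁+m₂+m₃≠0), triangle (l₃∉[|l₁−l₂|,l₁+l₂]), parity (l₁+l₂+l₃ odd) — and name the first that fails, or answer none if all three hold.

parity

Σmᵢ = 0  ✓
l₃∈[|l₁−l₂|,l₁+l₂]=[2,6], have l₃=5  ✓
Σlᵢ = 11 ⇒ odd  ✗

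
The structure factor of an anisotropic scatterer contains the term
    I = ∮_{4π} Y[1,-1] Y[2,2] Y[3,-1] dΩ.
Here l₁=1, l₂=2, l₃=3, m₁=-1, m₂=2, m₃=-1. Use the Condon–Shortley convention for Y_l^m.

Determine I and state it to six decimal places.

Rules hold: Σm=0, L=6 even, 1≤3≤3.
N = 3·5·7 = 105
Δ = 0!·2!·4!/7! = 1/105
Racah Σ t=0..0: t=0:+1/4 = 1/4
⇒ 3j(1 2 3; 0 0 0)² = 3/35, sgn -1
Racah Σ t=0..0: t=0:+1/48 = 1/48
⇒ 3j(1 2 3; -1 2 -1)² = 1/105, sgn +1
4πI² = N·(3j₀)²·(3jₘ)² = 3/35
I = -1·√(0.0857143/4π) = -0.08258890

-0.082589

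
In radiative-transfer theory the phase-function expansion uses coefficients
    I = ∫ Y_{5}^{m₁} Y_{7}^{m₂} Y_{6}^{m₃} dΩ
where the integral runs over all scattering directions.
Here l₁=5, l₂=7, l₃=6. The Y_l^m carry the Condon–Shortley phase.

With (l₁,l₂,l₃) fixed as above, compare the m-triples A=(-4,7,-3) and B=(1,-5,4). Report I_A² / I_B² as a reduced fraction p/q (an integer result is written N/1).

l's match ⇒ only the (l;m) 3-j factors differ between A and B.
A: triangle coeff Δ(5,7,6) = 1/174594420; Σ_t [6,6]: t=6:+1/174182400 = 1/174182400; (3j)²=21/1615 [(5 7 6; -4 7 -3)], sign=-1
B: triangle coeff Δ(5,7,6) = 1/174594420; Σ_t [0,2]: t=0:+1/24883200 t=1:−1/3628800 t=2:+1/7741440 = -37/348364800; (3j)²=1369/176358 [(5 7 6; 1 -5 4)], sign=-1
I_A²/I_B² = (21/1615)/(1369/176358) = 11466/6845

11466/6845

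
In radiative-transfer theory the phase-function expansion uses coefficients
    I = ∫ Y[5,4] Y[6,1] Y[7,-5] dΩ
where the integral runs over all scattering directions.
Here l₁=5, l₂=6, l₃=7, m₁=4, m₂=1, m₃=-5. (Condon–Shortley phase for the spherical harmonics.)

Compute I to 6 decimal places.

Checks pass: Σm=0; 18 even; l₃=7∈[1,11].
(2·5+1)(2·6+1)(2·7+1) = 2145
Δ: 4! 6! 8! / 19! → 1/174594420
sum: t=0:+1/4147200 t=1:−1/207360 t=2:+1/82944 t=3:−1/207360 t=4:+1/4147200 = 1/345600
3j²(5 6 7; 0 0 0) = Δ·Π!·Σ² = 420/46189  (sign -1)
sum: t=0:+1/14515200 t=1:−1/6220800 = -1/10886400
3j²(5 6 7; 4 1 -5) = Δ·Π!·Σ² = 128/12597  (sign -1)
combine: 4πI² = 2145·420/46189·128/12597 = 268800/1356277
take √, sign +1: I = 0.12558434

0.125584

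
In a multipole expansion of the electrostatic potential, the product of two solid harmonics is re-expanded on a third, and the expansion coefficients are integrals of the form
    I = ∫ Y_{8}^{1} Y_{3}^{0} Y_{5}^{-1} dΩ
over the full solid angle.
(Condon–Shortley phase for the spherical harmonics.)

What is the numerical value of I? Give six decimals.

-0.227643

Rules hold: Σm=0, L=16 even, 5≤5≤11.
N = 17·7·11 = 1309
Δ = 6!·10!·0!/17! = 1/136136
Racah Σ t=3..3: t=3:−1/518400 = -1/518400
⇒ 3j(8 3 5; 0 0 0)² = 56/2431, sgn +1
Racah Σ t=3..3: t=3:−1/622080 = -1/622080
⇒ 3j(8 3 5; 1 0 -1)² = 105/4862, sgn -1
4πI² = N·(3j₀)²·(3jₘ)² = 20580/31603
I = -1·√(0.651204/4π) = -0.22764263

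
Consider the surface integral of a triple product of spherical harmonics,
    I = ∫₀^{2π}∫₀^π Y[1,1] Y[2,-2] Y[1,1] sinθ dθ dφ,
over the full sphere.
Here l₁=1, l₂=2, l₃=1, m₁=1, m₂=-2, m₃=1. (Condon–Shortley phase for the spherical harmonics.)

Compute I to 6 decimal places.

0.309019

Checks pass: Σm=0; 4 even; l₃=1∈[1,3].
(2·1+1)(2·2+1)(2·1+1) = 45
Δ: 2! 0! 2! / 5! → 1/30
sum: t=1:−1/1 = -1/1
3j²(1 2 1; 0 0 0) = Δ·Π!·Σ² = 2/15  (sign +1)
sum: t=0:+1/4 = 1/4
3j²(1 2 1; 1 -2 1) = Δ·Π!·Σ² = 1/5  (sign +1)
combine: 4πI² = 45·2/15·1/5 = 6/5
take √, sign +1: I = 0.30901936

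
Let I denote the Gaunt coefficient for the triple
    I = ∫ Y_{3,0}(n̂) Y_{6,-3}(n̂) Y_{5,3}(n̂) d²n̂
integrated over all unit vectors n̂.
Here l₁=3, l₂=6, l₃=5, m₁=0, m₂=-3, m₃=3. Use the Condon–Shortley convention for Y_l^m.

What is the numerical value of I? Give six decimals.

Checks pass: Σm=0; 14 even; l₃=5∈[3,9].
(2·3+1)(2·6+1)(2·5+1) = 1001
Δ: 4! 2! 8! / 15! → 1/675675
sum: t=1:−1/8640 t=2:+1/2304 t=3:−1/8640 = 7/34560
3j²(3 6 5; 0 0 0) = Δ·Π!·Σ² = 7/429  (sign -1)
sum: t=1:−1/17280 t=2:+1/20160 t=3:−1/483840 = -1/96768
3j²(3 6 5; 0 -3 3) = Δ·Π!·Σ² = 1/1001  (sign -1)
combine: 4πI² = 1001·7/429·1/1001 = 7/429
take √, sign +1: I = 0.03603425

0.036034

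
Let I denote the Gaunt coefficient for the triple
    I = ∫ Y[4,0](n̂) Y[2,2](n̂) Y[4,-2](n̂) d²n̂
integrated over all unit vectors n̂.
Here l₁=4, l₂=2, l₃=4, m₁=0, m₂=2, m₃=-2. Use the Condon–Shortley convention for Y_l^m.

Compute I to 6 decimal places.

-0.190365

Rules hold: Σm=0, L=10 even, 2≤4≤6.
N = 9·5·9 = 405
Δ = 2!·6!·2!/11! = 1/13860
Racah Σ t=0..2: t=0:+1/192 t=1:−1/36 t=2:+1/192 = -5/288
⇒ 3j(4 2 4; 0 0 0)² = 20/693, sgn -1
Racah Σ t=2..2: t=2:+1/192 = 1/192
⇒ 3j(4 2 4; 0 2 -2)² = 3/77, sgn +1
4πI² = N·(3j₀)²·(3jₘ)² = 2700/5929
I = -1·√(0.455389/4π) = -0.19036462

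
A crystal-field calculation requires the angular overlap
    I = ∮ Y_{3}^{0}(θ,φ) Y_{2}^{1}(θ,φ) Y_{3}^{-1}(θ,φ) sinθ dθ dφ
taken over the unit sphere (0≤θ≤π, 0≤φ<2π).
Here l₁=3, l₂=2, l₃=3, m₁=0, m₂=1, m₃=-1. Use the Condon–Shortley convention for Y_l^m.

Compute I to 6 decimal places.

-0.059471

Checks pass: Σm=0; 8 even; l₃=3∈[1,5].
(2·3+1)(2·2+1)(2·3+1) = 245
Δ: 2! 4! 2! / 9! → 1/3780
sum: t=0:+1/24 t=1:−1/4 t=2:+1/24 = -1/6
3j²(3 2 3; 0 0 0) = Δ·Π!·Σ² = 4/105  (sign +1)
sum: t=1:−1/8 t=2:+1/12 = -1/24
3j²(3 2 3; 0 1 -1) = Δ·Π!·Σ² = 1/210  (sign -1)
combine: 4πI² = 245·4/105·1/210 = 2/45
take √, sign -1: I = -0.05947080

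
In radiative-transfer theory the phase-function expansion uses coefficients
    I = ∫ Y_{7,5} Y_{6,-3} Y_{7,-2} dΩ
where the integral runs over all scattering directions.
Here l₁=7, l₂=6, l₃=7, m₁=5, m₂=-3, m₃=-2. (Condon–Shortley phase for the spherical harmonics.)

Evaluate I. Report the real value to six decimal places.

0.026459

m-sum 0 ✓  L=20 even ✓  1≤7≤13 ✓
Π(2lᵢ+1) = 15×13×15 = 2925
triangle coeff Δ(7,6,7) = 1/2444321880
Σ_t [0,6]: t=0:+1/2612736000 t=1:−1/20736000 t=2:+1/1658880 t=3:−1/746496 t=4:+1/1658880 t=5:−1/20736000 t=6:+1/2612736000 = -1/4354560
(3j)²=1000/138567 [(7 6 7; 0 0 0)], sign=+1
Σ_t [0,2]: t=0:+1/37324800 t=1:−1/29030400 t=2:+1/232243200 = -1/298598400
(3j)²=7/16796 [(7 6 7; 5 -3 -2)], sign=+1
⇒ 4πI² = 131250/14919047
I = (+1)√(131250/14919047/(4π)) = 0.02645905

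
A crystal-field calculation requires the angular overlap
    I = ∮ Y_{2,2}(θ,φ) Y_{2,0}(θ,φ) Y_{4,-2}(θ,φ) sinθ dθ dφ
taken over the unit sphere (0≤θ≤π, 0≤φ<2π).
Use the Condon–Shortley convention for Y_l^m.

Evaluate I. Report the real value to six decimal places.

Checks pass: Σm=0; 8 even; l₃=4∈[0,4].
(2·2+1)(2·2+1)(2·4+1) = 225
Δ: 0! 4! 4! / 9! → 1/630
sum: t=0:+1/16 = 1/16
3j²(2 2 4; 0 0 0) = Δ·Π!·Σ² = 2/35  (sign +1)
sum: t=0:+1/96 = 1/96
3j²(2 2 4; 2 0 -2) = Δ·Π!·Σ² = 1/42  (sign +1)
combine: 4πI² = 225·2/35·1/42 = 15/49
take √, sign +1: I = 0.15607835

0.156078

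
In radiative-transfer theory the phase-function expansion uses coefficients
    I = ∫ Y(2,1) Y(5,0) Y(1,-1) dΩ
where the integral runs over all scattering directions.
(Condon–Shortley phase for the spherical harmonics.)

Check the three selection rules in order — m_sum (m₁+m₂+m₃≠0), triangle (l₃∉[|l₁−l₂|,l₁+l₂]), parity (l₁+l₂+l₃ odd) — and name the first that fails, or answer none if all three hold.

triangle

Σmᵢ = 0  ✓
l₃∈[|l₁−l₂|,l₁+l₂]=[3,7], have l₃=1  ✗
Σlᵢ = 8 ⇒ even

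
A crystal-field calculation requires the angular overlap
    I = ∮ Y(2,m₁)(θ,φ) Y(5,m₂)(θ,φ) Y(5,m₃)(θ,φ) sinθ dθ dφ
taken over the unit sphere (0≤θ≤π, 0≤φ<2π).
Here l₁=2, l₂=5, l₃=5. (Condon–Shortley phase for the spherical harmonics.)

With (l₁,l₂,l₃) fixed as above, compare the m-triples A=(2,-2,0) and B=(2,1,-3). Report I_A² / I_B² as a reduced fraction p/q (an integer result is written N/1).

5/4

Shared (l₁,l₂,l₃)=(2,5,5): N and (l;000)² cancel in I_A²/I_B².
A: Δ = 2!·2!·8!/13! = 1/38610; Racah Σ t=0..0: t=0:+1/2880 = 1/2880; ⇒ 3j(2 5 5; 2 -2 0)² = 14/429, sgn -1
B: Δ = 2!·2!·8!/13! = 1/38610; Racah Σ t=0..0: t=0:+1/5760 = 1/5760; ⇒ 3j(2 5 5; 2 1 -3)² = 56/2145, sgn +1
I_A²/I_B² = (14/429)/(56/2145) = 5/4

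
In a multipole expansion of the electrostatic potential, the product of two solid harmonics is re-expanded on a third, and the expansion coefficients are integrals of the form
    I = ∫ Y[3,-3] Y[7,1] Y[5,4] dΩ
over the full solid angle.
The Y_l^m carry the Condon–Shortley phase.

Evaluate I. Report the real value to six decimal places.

-3 + 1 + 4 = 2 ≠ 0: azimuthal integral kills it; I = 0

0.000000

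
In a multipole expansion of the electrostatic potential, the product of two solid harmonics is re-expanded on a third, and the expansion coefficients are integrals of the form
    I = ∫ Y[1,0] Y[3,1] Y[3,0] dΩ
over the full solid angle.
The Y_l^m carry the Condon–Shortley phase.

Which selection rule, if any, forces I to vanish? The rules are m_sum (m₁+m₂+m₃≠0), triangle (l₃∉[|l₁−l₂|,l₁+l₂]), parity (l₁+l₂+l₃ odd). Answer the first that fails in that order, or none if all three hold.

m₁+m₂+m₃ = 0 + 1 + 0 = 1  ✗
triangle: |1−3|=2 ≤ l₃=3 ≤ 1+3=4
parity: l₁+l₂+l₃ = 7 is odd

m_sum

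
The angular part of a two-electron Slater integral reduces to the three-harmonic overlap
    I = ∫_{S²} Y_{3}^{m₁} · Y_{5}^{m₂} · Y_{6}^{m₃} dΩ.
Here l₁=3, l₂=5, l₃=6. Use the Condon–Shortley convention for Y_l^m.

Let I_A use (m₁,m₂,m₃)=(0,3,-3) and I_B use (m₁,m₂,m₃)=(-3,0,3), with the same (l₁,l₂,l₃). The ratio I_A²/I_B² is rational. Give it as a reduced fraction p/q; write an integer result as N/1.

Same 3,5,6: normalisation and zero-m 3j drop out of the ratio.
A: Δ: 2! 4! 8! / 15! → 1/675675; sum: t=0:+1/483840 t=1:−1/20160 t=2:+1/17280 = 1/96768; 3j²(3 5 6; 0 3 -3) = Δ·Π!·Σ² = 1/1001  (sign -1)
B: Δ: 2! 4! 8! / 15! → 1/675675; sum: t=2:+1/34560 = 1/34560; 3j²(3 5 6; -3 0 3) = Δ·Π!·Σ² = 4/143  (sign -1)
I_A²/I_B² = (1/1001)/(4/143) = 1/28

1/28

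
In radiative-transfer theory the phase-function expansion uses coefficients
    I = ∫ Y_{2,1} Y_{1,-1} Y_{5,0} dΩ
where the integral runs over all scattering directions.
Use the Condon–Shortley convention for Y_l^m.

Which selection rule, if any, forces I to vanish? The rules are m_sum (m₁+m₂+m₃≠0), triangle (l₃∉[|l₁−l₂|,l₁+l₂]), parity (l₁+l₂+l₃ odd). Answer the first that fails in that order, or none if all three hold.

triangle

azimuthal sum: 1 − 1 + 0 = 0  ✓
1 ≤ 5 ≤ 3 (triangle on l)  ✗
L = 2 + 1 + 5 = 8 (even)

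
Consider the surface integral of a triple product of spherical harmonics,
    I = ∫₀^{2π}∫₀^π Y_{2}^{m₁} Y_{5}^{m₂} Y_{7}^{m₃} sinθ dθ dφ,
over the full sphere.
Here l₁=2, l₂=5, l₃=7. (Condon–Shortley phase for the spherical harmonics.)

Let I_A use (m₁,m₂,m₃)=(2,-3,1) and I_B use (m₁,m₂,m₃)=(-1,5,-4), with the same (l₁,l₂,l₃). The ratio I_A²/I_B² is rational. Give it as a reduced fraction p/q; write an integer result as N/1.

Same 2,5,7: normalisation and zero-m 3j drop out of the ratio.
A: Δ: 0! 4! 10! / 15! → 1/15015; sum: t=0:+1/1935360 = 1/1935360; 3j²(2 5 7; 2 -3 1) = Δ·Π!·Σ² = 1/1001  (sign +1)
B: Δ: 0! 4! 10! / 15! → 1/15015; sum: t=0:+1/21772800 = 1/21772800; 3j²(2 5 7; -1 5 -4) = Δ·Π!·Σ² = 1/1365  (sign -1)
I_A²/I_B² = (1/1001)/(1/1365) = 15/11

15/11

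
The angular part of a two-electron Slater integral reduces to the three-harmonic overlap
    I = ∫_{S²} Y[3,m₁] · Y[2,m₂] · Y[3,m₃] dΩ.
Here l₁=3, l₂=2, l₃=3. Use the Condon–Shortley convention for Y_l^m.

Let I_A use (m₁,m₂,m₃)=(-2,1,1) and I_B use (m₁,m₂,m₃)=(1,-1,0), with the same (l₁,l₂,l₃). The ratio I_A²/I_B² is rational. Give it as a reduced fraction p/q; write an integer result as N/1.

Same 3,2,3: normalisation and zero-m 3j drop out of the ratio.
A: Δ: 2! 4! 2! / 9! → 1/3780; sum: t=1:−1/48 t=2:+1/12 = 1/16; 3j²(3 2 3; -2 1 1) = Δ·Π!·Σ² = 1/28  (sign +1)
B: Δ: 2! 4! 2! / 9! → 1/3780; sum: t=0:+1/8 t=1:−1/12 = 1/24; 3j²(3 2 3; 1 -1 0) = Δ·Π!·Σ² = 1/210  (sign -1)
I_A²/I_B² = (1/28)/(1/210) = 15/2

15/2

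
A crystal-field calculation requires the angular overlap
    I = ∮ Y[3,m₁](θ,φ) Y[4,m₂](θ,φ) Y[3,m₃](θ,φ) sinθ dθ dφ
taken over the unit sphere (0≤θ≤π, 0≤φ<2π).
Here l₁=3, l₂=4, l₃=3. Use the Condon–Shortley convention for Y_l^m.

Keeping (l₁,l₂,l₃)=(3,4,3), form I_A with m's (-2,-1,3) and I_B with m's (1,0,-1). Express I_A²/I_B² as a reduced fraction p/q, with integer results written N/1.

l's match ⇒ only the (l;m) 3-j factors differ between A and B.
A: triangle coeff Δ(3,4,3) = 1/34650; Σ_t [3,3]: t=3:−1/288 = -1/288; (3j)²=5/231 [(3 4 3; -2 -1 3)], sign=-1
B: triangle coeff Δ(3,4,3) = 1/34650; Σ_t [0,2]: t=0:+1/1152 t=1:−1/36 t=2:+1/32 = 5/1152; (3j)²=1/1386 [(3 4 3; 1 0 -1)], sign=+1
I_A²/I_B² = (5/231)/(1/1386) = 30/1

30/1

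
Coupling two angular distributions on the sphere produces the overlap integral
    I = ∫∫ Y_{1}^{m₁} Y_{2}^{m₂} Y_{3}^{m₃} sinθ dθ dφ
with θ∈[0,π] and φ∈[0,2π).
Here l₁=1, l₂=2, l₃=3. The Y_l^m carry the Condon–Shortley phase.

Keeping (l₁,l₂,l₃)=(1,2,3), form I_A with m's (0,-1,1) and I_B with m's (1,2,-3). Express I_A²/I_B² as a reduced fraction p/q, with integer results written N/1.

l's match ⇒ only the (l;m) 3-j factors differ between A and B.
A: triangle coeff Δ(1,2,3) = 1/105; Σ_t [0,0]: t=0:+1/6 = 1/6; (3j)²=8/105 [(1 2 3; 0 -1 1)], sign=+1
B: triangle coeff Δ(1,2,3) = 1/105; Σ_t [0,0]: t=0:+1/48 = 1/48; (3j)²=1/7 [(1 2 3; 1 2 -3)], sign=+1
I_A²/I_B² = (8/105)/(1/7) = 8/15

8/15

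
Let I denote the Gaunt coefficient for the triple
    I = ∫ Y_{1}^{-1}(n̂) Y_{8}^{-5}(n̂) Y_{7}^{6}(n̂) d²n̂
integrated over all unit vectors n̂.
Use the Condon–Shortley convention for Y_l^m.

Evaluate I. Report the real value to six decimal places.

-0.052996

Rules hold: Σm=0, L=16 even, 7≤7≤9.
N = 3·17·15 = 765
Δ = 2!·0!·14!/17! = 1/2040
Racah Σ t=1..1: t=1:−1/25401600 = -1/25401600
⇒ 3j(1 8 7; 0 0 0)² = 8/255, sgn +1
Racah Σ t=2..2: t=2:+1/12454041600 = 1/12454041600
⇒ 3j(1 8 7; -1 -5 6)² = 1/680, sgn -1
4πI² = N·(3j₀)²·(3jₘ)² = 3/85
I = -1·√(0.0352941/4π) = -0.05299638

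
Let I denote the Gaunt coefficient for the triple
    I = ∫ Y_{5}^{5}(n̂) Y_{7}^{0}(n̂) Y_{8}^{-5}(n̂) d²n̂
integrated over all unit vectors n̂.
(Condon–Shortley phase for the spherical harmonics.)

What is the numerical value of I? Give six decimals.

-0.164107

Rules hold: Σm=0, L=20 even, 2≤8≤12.
N = 11·15·17 = 2805
Δ = 4!·6!·10!/21! = 1/814773960
Racah Σ t=0..4: t=0:+1/87091200 t=1:−1/4976640 t=2:+1/2073600 t=3:−1/4976640 t=4:+1/87091200 = 1/9676800
⇒ 3j(5 7 8; 0 0 0)² = 360/46189, sgn +1
Racah Σ t=0..0: t=0:+1/522547200 = 1/522547200
⇒ 3j(5 7 8; 5 0 -5)² = 5/323, sgn -1
4πI² = N·(3j₀)²·(3jₘ)² = 27000/79781
I = -1·√(0.338426/4π) = -0.16410704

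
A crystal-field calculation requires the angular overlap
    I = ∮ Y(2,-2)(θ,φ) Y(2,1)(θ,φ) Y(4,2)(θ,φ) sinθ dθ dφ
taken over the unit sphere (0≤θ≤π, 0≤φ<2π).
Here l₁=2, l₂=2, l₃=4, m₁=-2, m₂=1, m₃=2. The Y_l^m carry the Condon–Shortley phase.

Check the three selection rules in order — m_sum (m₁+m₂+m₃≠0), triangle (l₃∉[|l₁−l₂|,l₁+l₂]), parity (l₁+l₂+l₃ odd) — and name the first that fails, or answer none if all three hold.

azimuthal sum: -2 + 1 + 2 = 1  ✗
0 ≤ 4 ≤ 4 (triangle on l)
L = 2 + 2 + 4 = 8 (even)

m_sum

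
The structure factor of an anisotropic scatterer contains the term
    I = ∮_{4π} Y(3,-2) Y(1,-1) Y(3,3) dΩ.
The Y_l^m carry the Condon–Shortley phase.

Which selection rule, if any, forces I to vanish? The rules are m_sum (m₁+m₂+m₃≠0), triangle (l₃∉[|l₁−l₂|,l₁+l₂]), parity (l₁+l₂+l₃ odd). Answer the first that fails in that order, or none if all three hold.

parity

azimuthal sum: -2 − 1 + 3 = 0  ✓
2 ≤ 3 ≤ 4 (triangle on l)  ✓
L = 3 + 1 + 3 = 7 (odd)  ✗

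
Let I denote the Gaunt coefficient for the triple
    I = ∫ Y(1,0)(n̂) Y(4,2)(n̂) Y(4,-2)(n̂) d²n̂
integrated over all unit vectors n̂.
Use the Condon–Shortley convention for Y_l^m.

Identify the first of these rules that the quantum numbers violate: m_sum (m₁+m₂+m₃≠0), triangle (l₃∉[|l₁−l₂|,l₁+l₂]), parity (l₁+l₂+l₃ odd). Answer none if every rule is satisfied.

parity

Σmᵢ = 0  ✓
l₃∈[|l₁−l₂|,l₁+l₂]=[3,5], have l₃=4  ✓
Σlᵢ = 9 ⇒ odd  ✗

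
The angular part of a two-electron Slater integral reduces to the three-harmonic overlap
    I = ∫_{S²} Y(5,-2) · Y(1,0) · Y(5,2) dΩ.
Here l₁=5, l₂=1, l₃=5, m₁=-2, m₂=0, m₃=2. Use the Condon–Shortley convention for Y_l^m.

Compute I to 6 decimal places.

0.000000

l₁+l₂+l₃=11 is odd: 3j(l;000)=0 ⇒ I=0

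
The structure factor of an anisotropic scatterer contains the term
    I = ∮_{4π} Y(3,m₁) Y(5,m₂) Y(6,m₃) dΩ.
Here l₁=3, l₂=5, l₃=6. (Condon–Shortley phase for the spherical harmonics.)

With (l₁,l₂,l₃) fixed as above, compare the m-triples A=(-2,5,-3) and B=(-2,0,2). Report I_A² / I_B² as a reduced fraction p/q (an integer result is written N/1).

Shared (l₁,l₂,l₃)=(3,5,6): N and (l;000)² cancel in I_A²/I_B².
A: Δ = 2!·4!·8!/15! = 1/675675; Racah Σ t=2..2: t=2:+1/483840 = 1/483840; ⇒ 3j(3 5 6; -2 5 -3)² = 6/1001, sgn -1
B: Δ = 2!·4!·8!/15! = 1/675675; Racah Σ t=1..2: t=1:−1/13824 t=2:+1/8640 = 1/23040; ⇒ 3j(3 5 6; -2 0 2)² = 2/429, sgn +1
I_A²/I_B² = (6/1001)/(2/429) = 9/7

9/7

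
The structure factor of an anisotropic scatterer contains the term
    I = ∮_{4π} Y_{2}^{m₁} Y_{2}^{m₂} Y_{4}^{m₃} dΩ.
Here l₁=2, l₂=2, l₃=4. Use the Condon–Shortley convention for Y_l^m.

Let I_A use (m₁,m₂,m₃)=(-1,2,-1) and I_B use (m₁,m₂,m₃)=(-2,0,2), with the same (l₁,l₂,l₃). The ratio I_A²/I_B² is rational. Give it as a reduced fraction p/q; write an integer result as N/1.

Same 2,2,4: normalisation and zero-m 3j drop out of the ratio.
A: Δ: 0! 4! 4! / 9! → 1/630; sum: t=0:+1/144 = 1/144; 3j²(2 2 4; -1 2 -1) = Δ·Π!·Σ² = 1/126  (sign -1)
B: Δ: 0! 4! 4! / 9! → 1/630; sum: t=0:+1/96 = 1/96; 3j²(2 2 4; -2 0 2) = Δ·Π!·Σ² = 1/42  (sign +1)
I_A²/I_B² = (1/126)/(1/42) = 1/3

1/3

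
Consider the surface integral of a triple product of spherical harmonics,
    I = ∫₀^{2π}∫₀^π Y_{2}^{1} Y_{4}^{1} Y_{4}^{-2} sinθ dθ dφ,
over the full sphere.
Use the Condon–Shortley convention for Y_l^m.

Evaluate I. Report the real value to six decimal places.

0.127700

Checks pass: Σm=0; 10 even; l₃=4∈[2,6].
(2·2+1)(2·4+1)(2·4+1) = 405
Δ: 2! 2! 6! / 11! → 1/13860
sum: t=0:+1/192 t=1:−1/36 t=2:+1/192 = -5/288
3j²(2 4 4; 0 0 0) = Δ·Π!·Σ² = 20/693  (sign -1)
sum: t=0:+1/240 t=1:−1/96 = -1/160
3j²(2 4 4; 1 1 -2) = Δ·Π!·Σ² = 27/1540  (sign -1)
combine: 4πI² = 405·20/693·27/1540 = 1215/5929
take √, sign +1: I = 0.12770047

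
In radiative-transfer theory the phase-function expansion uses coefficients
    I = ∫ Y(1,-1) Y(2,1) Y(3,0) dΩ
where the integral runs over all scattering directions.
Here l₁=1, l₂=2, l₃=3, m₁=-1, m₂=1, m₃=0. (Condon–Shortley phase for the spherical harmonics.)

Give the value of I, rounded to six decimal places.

0.143048

Checks pass: Σm=0; 6 even; l₃=3∈[1,3].
(2·1+1)(2·2+1)(2·3+1) = 105
Δ: 0! 2! 4! / 7! → 1/105
sum: t=0:+1/4 = 1/4
3j²(1 2 3; 0 0 0) = Δ·Π!·Σ² = 3/35  (sign -1)
sum: t=0:+1/12 = 1/12
3j²(1 2 3; -1 1 0) = Δ·Π!·Σ² = 1/35  (sign -1)
combine: 4πI² = 105·3/35·1/35 = 9/35
take √, sign +1: I = 0.14304817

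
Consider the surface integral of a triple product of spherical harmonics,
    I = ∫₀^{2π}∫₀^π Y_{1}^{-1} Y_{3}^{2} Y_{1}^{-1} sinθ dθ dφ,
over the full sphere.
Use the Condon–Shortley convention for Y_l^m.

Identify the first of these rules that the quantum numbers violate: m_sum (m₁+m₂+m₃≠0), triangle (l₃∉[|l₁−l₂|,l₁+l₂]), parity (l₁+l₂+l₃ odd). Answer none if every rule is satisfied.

Σmᵢ = 0  ✓
l₃∈[|l₁−l₂|,l₁+l₂]=[2,4], have l₃=1  ✗
Σlᵢ = 5 ⇒ odd

triangle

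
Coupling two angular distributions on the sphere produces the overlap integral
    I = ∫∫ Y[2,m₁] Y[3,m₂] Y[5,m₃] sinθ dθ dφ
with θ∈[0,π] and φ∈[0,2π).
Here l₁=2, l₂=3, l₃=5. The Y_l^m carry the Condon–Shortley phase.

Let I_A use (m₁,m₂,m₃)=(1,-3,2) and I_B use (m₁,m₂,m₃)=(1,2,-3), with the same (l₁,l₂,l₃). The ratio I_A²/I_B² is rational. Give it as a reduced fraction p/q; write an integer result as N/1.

1/16

l's match ⇒ only the (l;m) 3-j factors differ between A and B.
A: triangle coeff Δ(2,3,5) = 1/2310; Σ_t [0,0]: t=0:+1/4320 = 1/4320; (3j)²=1/330 [(2 3 5; 1 -3 2)], sign=-1
B: triangle coeff Δ(2,3,5) = 1/2310; Σ_t [0,0]: t=0:+1/720 = 1/720; (3j)²=8/165 [(2 3 5; 1 2 -3)], sign=+1
I_A²/I_B² = (1/330)/(8/165) = 1/16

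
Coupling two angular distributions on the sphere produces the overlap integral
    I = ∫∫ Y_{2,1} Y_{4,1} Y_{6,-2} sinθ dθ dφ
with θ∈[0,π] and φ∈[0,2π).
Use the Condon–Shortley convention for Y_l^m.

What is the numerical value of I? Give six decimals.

Rules hold: Σm=0, L=12 even, 2≤6≤6.
N = 5·9·13 = 585
Δ = 0!·4!·8!/13! = 1/6435
Racah Σ t=0..0: t=0:+1/2304 = 1/2304
⇒ 3j(2 4 6; 0 0 0)² = 5/143, sgn +1
Racah Σ t=0..0: t=0:+1/4320 = 1/4320
⇒ 3j(2 4 6; 1 1 -2)² = 224/6435, sgn +1
4πI² = N·(3j₀)²·(3jₘ)² = 1120/1573
I = +1·√(0.712015/4π) = 0.23803440

0.238034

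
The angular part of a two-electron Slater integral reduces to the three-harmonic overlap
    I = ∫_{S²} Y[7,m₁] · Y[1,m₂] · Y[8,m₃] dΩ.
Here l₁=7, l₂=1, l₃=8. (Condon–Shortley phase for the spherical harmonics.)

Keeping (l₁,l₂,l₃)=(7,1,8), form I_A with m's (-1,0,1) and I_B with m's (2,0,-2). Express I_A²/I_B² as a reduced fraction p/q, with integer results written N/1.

Same 7,1,8: normalisation and zero-m 3j drop out of the ratio.
A: Δ: 0! 14! 2! / 17! → 1/2040; sum: t=0:+1/29030400 = 1/29030400; 3j²(7 1 8; -1 0 1) = Δ·Π!·Σ² = 21/680  (sign -1)
B: Δ: 0! 14! 2! / 17! → 1/2040; sum: t=0:+1/43545600 = 1/43545600; 3j²(7 1 8; 2 0 -2) = Δ·Π!·Σ² = 1/34  (sign +1)
I_A²/I_B² = (21/680)/(1/34) = 21/20

21/20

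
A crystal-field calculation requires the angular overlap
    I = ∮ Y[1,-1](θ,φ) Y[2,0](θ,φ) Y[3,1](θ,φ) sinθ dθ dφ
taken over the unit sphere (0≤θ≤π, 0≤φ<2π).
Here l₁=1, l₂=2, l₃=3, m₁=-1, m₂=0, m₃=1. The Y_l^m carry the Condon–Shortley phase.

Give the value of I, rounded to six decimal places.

-0.202301

Checks pass: Σm=0; 6 even; l₃=3∈[1,3].
(2·1+1)(2·2+1)(2·3+1) = 105
Δ: 0! 2! 4! / 7! → 1/105
sum: t=0:+1/4 = 1/4
3j²(1 2 3; 0 0 0) = Δ·Π!·Σ² = 3/35  (sign -1)
sum: t=0:+1/8 = 1/8
3j²(1 2 3; -1 0 1) = Δ·Π!·Σ² = 2/35  (sign +1)
combine: 4πI² = 105·3/35·2/35 = 18/35
take √, sign -1: I = -0.20230066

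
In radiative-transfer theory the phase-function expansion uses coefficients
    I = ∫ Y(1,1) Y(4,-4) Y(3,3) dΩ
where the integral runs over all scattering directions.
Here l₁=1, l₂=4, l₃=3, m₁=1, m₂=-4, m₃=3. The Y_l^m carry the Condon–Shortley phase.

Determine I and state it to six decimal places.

0.325735

Checks pass: Σm=0; 8 even; l₃=3∈[3,5].
(2·1+1)(2·4+1)(2·3+1) = 189
Δ: 2! 0! 6! / 9! → 1/252
sum: t=1:−1/36 = -1/36
3j²(1 4 3; 0 0 0) = Δ·Π!·Σ² = 4/63  (sign +1)
sum: t=0:+1/1440 = 1/1440
3j²(1 4 3; 1 -4 3) = Δ·Π!·Σ² = 1/9  (sign +1)
combine: 4πI² = 189·4/63·1/9 = 4/3
take √, sign +1: I = 0.32573501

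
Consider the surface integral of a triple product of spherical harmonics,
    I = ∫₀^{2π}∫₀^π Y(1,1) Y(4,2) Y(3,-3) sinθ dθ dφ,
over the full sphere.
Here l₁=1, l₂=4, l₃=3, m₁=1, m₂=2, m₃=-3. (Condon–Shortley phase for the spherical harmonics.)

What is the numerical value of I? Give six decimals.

0.061558

Rules hold: Σm=0, L=8 even, 3≤3≤5.
N = 3·9·7 = 189
Δ = 2!·0!·6!/9! = 1/252
Racah Σ t=1..1: t=1:−1/36 = -1/36
⇒ 3j(1 4 3; 0 0 0)² = 4/63, sgn +1
Racah Σ t=0..0: t=0:+1/1440 = 1/1440
⇒ 3j(1 4 3; 1 2 -3)² = 1/252, sgn +1
4πI² = N·(3j₀)²·(3jₘ)² = 1/21
I = +1·√(0.047619/4π) = 0.06155813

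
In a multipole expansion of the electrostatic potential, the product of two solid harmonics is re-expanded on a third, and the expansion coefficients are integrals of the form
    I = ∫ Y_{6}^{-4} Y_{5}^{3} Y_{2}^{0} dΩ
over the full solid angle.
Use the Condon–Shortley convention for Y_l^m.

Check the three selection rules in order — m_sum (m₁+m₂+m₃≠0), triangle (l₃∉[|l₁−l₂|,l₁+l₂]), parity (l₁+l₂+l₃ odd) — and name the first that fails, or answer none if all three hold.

azimuthal sum: -4 + 3 + 0 = -1  ✗
1 ≤ 2 ≤ 11 (triangle on l)
L = 6 + 5 + 2 = 13 (odd)

m_sum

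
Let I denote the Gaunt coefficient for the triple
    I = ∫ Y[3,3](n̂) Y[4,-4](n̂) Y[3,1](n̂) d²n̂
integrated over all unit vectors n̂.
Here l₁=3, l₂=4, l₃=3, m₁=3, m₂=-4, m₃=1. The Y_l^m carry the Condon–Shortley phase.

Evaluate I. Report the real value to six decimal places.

m-sum 0 ✓  L=10 even ✓  1≤3≤7 ✓
Π(2lᵢ+1) = 7×9×7 = 441
triangle coeff Δ(3,4,3) = 1/34650
Σ_t [1,3]: t=1:−1/72 t=2:+1/16 t=3:−1/72 = 5/144
(3j)²=2/77 [(3 4 3; 0 0 0)], sign=-1
Σ_t [0,0]: t=0:+1/1152 = 1/1152
(3j)²=1/33 [(3 4 3; 3 -4 1)], sign=+1
⇒ 4πI² = 42/121
I = (-1)√(42/121/(4π)) = -0.16619847

-0.166198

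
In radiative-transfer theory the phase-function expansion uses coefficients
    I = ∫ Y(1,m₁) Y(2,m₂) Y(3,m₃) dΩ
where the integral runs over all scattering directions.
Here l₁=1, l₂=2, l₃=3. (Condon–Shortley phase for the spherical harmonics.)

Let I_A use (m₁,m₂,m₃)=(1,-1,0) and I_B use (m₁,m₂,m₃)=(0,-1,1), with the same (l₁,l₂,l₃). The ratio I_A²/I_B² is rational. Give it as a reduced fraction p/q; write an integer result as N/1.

3/8

Shared (l₁,l₂,l₃)=(1,2,3): N and (l;000)² cancel in I_A²/I_B².
A: Δ = 0!·2!·4!/7! = 1/105; Racah Σ t=0..0: t=0:+1/12 = 1/12; ⇒ 3j(1 2 3; 1 -1 0)² = 1/35, sgn -1
B: Δ = 0!·2!·4!/7! = 1/105; Racah Σ t=0..0: t=0:+1/6 = 1/6; ⇒ 3j(1 2 3; 0 -1 1)² = 8/105, sgn +1
I_A²/I_B² = (1/35)/(8/105) = 3/8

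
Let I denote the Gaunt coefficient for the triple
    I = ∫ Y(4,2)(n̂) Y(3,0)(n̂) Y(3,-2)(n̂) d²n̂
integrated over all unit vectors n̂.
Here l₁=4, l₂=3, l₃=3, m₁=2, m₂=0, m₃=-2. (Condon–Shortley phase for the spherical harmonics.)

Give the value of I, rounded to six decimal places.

-0.044418

Checks pass: Σm=0; 10 even; l₃=3∈[1,7].
(2·4+1)(2·3+1)(2·3+1) = 441
Δ: 4! 4! 2! / 11! → 1/34650
sum: t=1:−1/72 t=2:+1/16 t=3:−1/72 = 5/144
3j²(4 3 3; 0 0 0) = Δ·Π!·Σ² = 2/77  (sign -1)
sum: t=1:−1/72 t=2:+1/96 = -1/288
3j²(4 3 3; 2 0 -2) = Δ·Π!·Σ² = 1/462  (sign +1)
combine: 4πI² = 441·2/77·1/462 = 3/121
take √, sign -1: I = -0.04441841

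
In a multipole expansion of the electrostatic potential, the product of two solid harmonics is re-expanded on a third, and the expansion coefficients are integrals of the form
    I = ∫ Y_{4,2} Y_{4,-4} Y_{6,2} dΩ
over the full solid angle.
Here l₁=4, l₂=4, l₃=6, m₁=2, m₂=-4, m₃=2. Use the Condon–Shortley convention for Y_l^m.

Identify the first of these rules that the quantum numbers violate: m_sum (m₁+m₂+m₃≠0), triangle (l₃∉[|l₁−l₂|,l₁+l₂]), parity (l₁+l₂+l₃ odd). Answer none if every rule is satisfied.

azimuthal sum: 2 − 4 + 2 = 0  ✓
0 ≤ 6 ≤ 8 (triangle on l)  ✓
L = 4 + 4 + 6 = 14 (even)  ✓

none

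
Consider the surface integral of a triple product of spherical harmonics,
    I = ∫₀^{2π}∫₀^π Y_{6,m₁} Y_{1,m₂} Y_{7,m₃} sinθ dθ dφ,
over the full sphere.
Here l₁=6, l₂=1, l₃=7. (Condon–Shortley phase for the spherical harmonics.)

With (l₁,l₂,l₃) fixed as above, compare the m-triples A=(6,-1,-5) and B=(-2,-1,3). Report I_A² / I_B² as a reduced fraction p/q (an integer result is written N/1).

1/45

l's match ⇒ only the (l;m) 3-j factors differ between A and B.
A: triangle coeff Δ(6,1,7) = 1/1365; Σ_t [0,0]: t=0:+1/958003200 = 1/958003200; (3j)²=1/1365 [(6 1 7; 6 -1 -5)], sign=+1
B: triangle coeff Δ(6,1,7) = 1/1365; Σ_t [0,0]: t=0:+1/1935360 = 1/1935360; (3j)²=3/91 [(6 1 7; -2 -1 3)], sign=+1
I_A²/I_B² = (1/1365)/(3/91) = 1/45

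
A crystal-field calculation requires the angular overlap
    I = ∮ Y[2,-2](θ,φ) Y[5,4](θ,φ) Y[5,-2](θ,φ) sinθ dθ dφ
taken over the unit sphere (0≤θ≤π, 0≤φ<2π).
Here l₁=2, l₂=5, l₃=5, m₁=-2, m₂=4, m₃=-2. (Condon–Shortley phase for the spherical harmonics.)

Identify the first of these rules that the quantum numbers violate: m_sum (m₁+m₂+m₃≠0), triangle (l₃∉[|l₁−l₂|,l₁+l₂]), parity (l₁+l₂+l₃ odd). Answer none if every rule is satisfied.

none

azimuthal sum: -2 + 4 − 2 = 0  ✓
3 ≤ 5 ≤ 7 (triangle on l)  ✓
L = 2 + 5 + 5 = 12 (even)  ✓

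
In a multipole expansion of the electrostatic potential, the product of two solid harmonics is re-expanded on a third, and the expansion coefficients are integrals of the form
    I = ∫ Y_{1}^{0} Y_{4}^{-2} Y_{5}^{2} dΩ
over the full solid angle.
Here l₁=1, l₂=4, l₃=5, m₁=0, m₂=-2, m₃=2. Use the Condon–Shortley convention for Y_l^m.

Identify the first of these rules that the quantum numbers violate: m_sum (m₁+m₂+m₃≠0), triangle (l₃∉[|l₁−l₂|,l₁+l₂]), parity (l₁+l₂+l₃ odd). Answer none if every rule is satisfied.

none

Σmᵢ = 0  ✓
l₃∈[|l₁−l₂|,l₁+l₂]=[3,5], have l₃=5  ✓
Σlᵢ = 10 ⇒ even  ✓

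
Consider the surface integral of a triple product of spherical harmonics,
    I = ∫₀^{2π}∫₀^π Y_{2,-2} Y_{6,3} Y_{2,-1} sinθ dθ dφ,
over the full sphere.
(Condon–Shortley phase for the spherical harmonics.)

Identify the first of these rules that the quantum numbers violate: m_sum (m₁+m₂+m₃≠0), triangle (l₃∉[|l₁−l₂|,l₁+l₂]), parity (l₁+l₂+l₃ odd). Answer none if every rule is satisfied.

Σmᵢ = 0  ✓
l₃∈[|l₁−l₂|,l₁+l₂]=[4,8], have l₃=2  ✗
Σlᵢ = 10 ⇒ even

triangle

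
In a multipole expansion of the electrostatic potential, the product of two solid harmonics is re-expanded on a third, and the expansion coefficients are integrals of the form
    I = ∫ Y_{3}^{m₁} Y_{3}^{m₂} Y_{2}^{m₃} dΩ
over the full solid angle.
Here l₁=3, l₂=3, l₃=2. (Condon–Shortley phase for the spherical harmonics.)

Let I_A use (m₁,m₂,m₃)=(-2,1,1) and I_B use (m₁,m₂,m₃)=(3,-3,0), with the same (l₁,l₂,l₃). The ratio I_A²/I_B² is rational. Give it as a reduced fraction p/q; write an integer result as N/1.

3/5

Same 3,3,2: normalisation and zero-m 3j drop out of the ratio.
A: Δ: 4! 2! 2! / 9! → 1/3780; sum: t=3:−1/12 t=4:+1/48 = -1/16; 3j²(3 3 2; -2 1 1) = Δ·Π!·Σ² = 1/28  (sign +1)
B: Δ: 4! 2! 2! / 9! → 1/3780; sum: t=0:+1/96 = 1/96; 3j²(3 3 2; 3 -3 0) = Δ·Π!·Σ² = 5/84  (sign +1)
I_A²/I_B² = (1/28)/(5/84) = 3/5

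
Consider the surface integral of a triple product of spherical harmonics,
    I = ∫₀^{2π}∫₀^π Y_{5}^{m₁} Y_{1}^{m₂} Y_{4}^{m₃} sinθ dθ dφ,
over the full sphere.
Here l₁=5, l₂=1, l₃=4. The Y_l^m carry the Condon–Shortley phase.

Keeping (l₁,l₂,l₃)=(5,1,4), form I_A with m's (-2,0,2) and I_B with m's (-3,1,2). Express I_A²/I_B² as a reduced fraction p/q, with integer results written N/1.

3/4

Shared (l₁,l₂,l₃)=(5,1,4): N and (l;000)² cancel in I_A²/I_B².
A: Δ = 2!·8!·0!/11! = 1/495; Racah Σ t=1..1: t=1:−1/1440 = -1/1440; ⇒ 3j(5 1 4; -2 0 2)² = 7/165, sgn -1
B: Δ = 2!·8!·0!/11! = 1/495; Racah Σ t=2..2: t=2:+1/2880 = 1/2880; ⇒ 3j(5 1 4; -3 1 2)² = 28/495, sgn +1
I_A²/I_B² = (7/165)/(28/495) = 3/4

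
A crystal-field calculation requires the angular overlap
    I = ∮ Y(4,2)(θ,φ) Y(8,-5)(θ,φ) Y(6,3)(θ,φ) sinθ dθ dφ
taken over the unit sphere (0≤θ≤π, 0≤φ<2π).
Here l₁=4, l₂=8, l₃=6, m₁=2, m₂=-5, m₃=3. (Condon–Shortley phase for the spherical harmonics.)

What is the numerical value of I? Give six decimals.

Checks pass: Σm=0; 18 even; l₃=6∈[4,12].
(2·4+1)(2·8+1)(2·6+1) = 1989
Δ: 6! 2! 10! / 19! → 1/23279256
sum: t=2:+1/1658880 t=3:−1/518400 t=4:+1/1658880 = -1/1382400
3j²(4 8 6; 0 0 0) = Δ·Π!·Σ² = 504/46189  (sign -1)
sum: t=0:+1/43545600 t=1:−1/9676800 t=2:+1/34836480 = -1/19353600
3j²(4 8 6; 2 -5 3) = Δ·Π!·Σ² = 243/18088  (sign +1)
combine: 4πI² = 1989·504/46189·243/18088 = 19683/67507
take √, sign -1: I = -0.15232329

-0.152323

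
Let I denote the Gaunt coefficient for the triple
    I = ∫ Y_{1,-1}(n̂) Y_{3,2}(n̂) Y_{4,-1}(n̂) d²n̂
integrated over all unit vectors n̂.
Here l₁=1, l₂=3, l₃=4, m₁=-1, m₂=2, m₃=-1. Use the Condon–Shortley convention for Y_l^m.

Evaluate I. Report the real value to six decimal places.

-0.106622

Rules hold: Σm=0, L=8 even, 2≤4≤4.
N = 3·7·9 = 189
Δ = 0!·2!·6!/9! = 1/252
Racah Σ t=0..0: t=0:+1/36 = 1/36
⇒ 3j(1 3 4; 0 0 0)² = 4/63, sgn +1
Racah Σ t=0..0: t=0:+1/240 = 1/240
⇒ 3j(1 3 4; -1 2 -1)² = 1/84, sgn -1
4πI² = N·(3j₀)²·(3jₘ)² = 1/7
I = -1·√(0.142857/4π) = -0.10662181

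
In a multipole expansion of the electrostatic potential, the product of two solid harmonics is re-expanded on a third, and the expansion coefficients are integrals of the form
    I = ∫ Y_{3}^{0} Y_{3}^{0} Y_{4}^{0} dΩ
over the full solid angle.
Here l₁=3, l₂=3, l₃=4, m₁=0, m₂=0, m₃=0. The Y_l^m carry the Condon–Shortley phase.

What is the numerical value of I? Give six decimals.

0.153870

m-sum 0 ✓  L=10 even ✓  0≤4≤6 ✓
Π(2lᵢ+1) = 7×7×9 = 441
triangle coeff Δ(3,3,4) = 1/34650
Σ_t [0,2]: t=0:+1/72 t=1:−1/16 t=2:+1/72 = -5/144
(3j)²=2/77 [(3 3 4; 0 0 0)], sign=-1
(m-triple is (0,0,0) — same symbol as above.)
⇒ 4πI² = 36/121
I = (+1)√(36/121/(4π)) = 0.15386989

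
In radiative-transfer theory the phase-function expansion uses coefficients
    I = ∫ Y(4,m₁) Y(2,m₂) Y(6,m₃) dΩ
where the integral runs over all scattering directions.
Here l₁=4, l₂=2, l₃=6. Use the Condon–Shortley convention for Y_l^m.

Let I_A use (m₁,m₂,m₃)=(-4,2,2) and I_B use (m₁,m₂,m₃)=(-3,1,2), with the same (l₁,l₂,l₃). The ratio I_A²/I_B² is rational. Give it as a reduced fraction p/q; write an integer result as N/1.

1/32

l's match ⇒ only the (l;m) 3-j factors differ between A and B.
A: triangle coeff Δ(4,2,6) = 1/6435; Σ_t [0,0]: t=0:+1/967680 = 1/967680; (3j)²=1/6435 [(4 2 6; -4 2 2)], sign=+1
B: triangle coeff Δ(4,2,6) = 1/6435; Σ_t [0,0]: t=0:+1/30240 = 1/30240; (3j)²=32/6435 [(4 2 6; -3 1 2)], sign=+1
I_A²/I_B² = (1/6435)/(32/6435) = 1/32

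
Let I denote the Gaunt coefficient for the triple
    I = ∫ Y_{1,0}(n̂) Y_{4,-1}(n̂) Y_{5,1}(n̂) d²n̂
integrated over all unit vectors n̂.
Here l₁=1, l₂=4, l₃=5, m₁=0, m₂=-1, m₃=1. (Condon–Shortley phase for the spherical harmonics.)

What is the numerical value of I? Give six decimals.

-0.240571

m-sum 0 ✓  L=10 even ✓  3≤5≤5 ✓
Π(2lᵢ+1) = 3×9×11 = 297
triangle coeff Δ(1,4,5) = 1/495
Σ_t [0,0]: t=0:+1/576 = 1/576
(3j)²=5/99 [(1 4 5; 0 0 0)], sign=-1
Σ_t [0,0]: t=0:+1/720 = 1/720
(3j)²=8/165 [(1 4 5; 0 -1 1)], sign=+1
⇒ 4πI² = 8/11
I = (-1)√(8/11/(4π)) = -0.24057125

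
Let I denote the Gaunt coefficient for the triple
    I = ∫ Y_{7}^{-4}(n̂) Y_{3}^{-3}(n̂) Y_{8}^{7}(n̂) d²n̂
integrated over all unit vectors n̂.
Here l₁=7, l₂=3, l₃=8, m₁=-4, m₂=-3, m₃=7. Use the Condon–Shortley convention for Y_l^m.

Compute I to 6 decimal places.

0.140692

m-sum 0 ✓  L=18 even ✓  4≤8≤10 ✓
Π(2lᵢ+1) = 15×7×17 = 1785
triangle coeff Δ(7,3,8) = 1/5290740
Σ_t [0,2]: t=0:+1/7257600 t=1:−1/2073600 t=2:+1/7257600 = -1/4838400
(3j)²=252/20995 [(7 3 8; 0 0 0)], sign=-1
Σ_t [0,0]: t=0:+1/1916006400 = 1/1916006400
(3j)²=15/1292 [(7 3 8; -4 -3 7)], sign=-1
⇒ 4πI² = 19845/79781
I = (+1)√(19845/79781/(4π)) = 0.14069248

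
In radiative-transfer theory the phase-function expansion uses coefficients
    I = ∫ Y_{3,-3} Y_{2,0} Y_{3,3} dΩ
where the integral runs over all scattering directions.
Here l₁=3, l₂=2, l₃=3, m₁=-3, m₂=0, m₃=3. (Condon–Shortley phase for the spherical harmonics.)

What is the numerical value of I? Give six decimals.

0.210261

m-sum 0 ✓  L=8 even ✓  1≤3≤5 ✓
Π(2lᵢ+1) = 7×5×7 = 245
triangle coeff Δ(3,2,3) = 1/3780
Σ_t [0,2]: t=0:+1/24 t=1:−1/4 t=2:+1/24 = -1/6
(3j)²=4/105 [(3 2 3; 0 0 0)], sign=+1
Σ_t [2,2]: t=2:+1/96 = 1/96
(3j)²=5/84 [(3 2 3; -3 0 3)], sign=+1
⇒ 4πI² = 5/9
I = (+1)√(5/9/(4π)) = 0.21026104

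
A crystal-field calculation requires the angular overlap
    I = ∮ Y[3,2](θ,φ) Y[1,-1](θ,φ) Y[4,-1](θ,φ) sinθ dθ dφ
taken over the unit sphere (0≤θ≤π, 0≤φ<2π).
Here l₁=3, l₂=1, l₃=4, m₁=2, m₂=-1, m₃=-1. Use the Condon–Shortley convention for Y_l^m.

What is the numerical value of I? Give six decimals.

Checks pass: Σm=0; 8 even; l₃=4∈[2,4].
(2·3+1)(2·1+1)(2·4+1) = 189
Δ: 0! 6! 2! / 9! → 1/252
sum: t=0:+1/36 = 1/36
3j²(3 1 4; 0 0 0) = Δ·Π!·Σ² = 4/63  (sign +1)
sum: t=0:+1/240 = 1/240
3j²(3 1 4; 2 -1 -1) = Δ·Π!·Σ² = 1/84  (sign -1)
combine: 4πI² = 189·4/63·1/84 = 1/7
take √, sign -1: I = -0.10662181

-0.106622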